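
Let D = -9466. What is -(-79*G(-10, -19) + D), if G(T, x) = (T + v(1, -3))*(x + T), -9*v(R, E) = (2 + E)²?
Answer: 293675/9 ≈ 32631.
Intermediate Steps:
v(R, E) = -(2 + E)²/9
G(T, x) = (-⅑ + T)*(T + x) (G(T, x) = (T - (2 - 3)²/9)*(x + T) = (T - ⅑*(-1)²)*(T + x) = (T - ⅑*1)*(T + x) = (T - ⅑)*(T + x) = (-⅑ + T)*(T + x))
-(-79*G(-10, -19) + D) = -(-79*((-10)² - ⅑*(-10) - ⅑*(-19) - 10*(-19)) - 9466) = -(-79*(100 + 10/9 + 19/9 + 190) - 9466) = -(-79*2639/9 - 9466) = -(-208481/9 - 9466) = -1*(-293675/9) = 293675/9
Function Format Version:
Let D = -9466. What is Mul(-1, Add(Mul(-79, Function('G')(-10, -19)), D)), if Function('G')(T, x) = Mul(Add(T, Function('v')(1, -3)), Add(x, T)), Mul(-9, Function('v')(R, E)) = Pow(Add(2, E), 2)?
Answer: Rational(293675, 9) ≈ 32631.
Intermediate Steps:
Function('v')(R, E) = Mul(Rational(-1, 9), Pow(Add(2, E), 2))
Function('G')(T, x) = Mul(Add(Rational(-1, 9), T), Add(T, x)) (Function('G')(T, x) = Mul(Add(T, Mul(Rational(-1, 9), Pow(Add(2, -3), 2))), Add(x, T)) = Mul(Add(T, Mul(Rational(-1, 9), Pow(-1, 2))), Add(T, x)) = Mul(Add(T, Mul(Rational(-1, 9), 1)), Add(T, x)) = Mul(Add(T, Rational(-1, 9)), Add(T, x)) = Mul(Add(Rational(-1, 9), T), Add(T, x)))
Mul(-1, Add(Mul(-79, Function('G')(-10, -19)), D)) = Mul(-1, Add(Mul(-79, Add(Pow(-10, 2), Mul(Rational(-1, 9), -10), Mul(Rational(-1, 9), -19), Mul(-10, -19))), -9466)) = Mul(-1, Add(Mul(-79, Add(100, Rational(10, 9), Rational(19, 9), 190)), -9466)) = Mul(-1, Add(Mul(-79, Rational(2639, 9)), -9466)) = Mul(-1, Add(Rational(-208481, 9), -9466)) = Mul(-1, Rational(-293675, 9)) = Rational(293675, 9)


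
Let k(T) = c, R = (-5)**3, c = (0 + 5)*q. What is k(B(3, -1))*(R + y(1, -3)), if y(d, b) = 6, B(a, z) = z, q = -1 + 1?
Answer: 0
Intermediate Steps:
q = 0
c = 0 (c = (0 + 5)*0 = 5*0 = 0)
R = -125
k(T) = 0
k(B(3, -1))*(R + y(1, -3)) = 0*(-125 + 6) = 0*(-119) = 0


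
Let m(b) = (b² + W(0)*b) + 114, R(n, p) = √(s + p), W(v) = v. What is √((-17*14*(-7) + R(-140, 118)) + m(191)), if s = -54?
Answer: 7*√781 ≈ 195.62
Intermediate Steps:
R(n, p) = √(-54 + p)
m(b) = 114 + b² (m(b) = (b² + 0*b) + 114 = (b² + 0) + 114 = b² + 114 = 114 + b²)
√((-17*14*(-7) + R(-140, 118)) + m(191)) = √((-17*14*(-7) + √(-54 + 118)) + (114 + 191²)) = √((-238*(-7) + √64) + (114 + 36481)) = √((1666 + 8) + 36595) = √(1674 + 36595) = √38269 = 7*√781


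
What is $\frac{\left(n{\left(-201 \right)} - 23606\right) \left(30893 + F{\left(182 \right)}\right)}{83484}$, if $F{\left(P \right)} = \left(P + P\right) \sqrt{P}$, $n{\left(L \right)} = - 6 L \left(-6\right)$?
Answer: $- \frac{476400953}{41742} - \frac{2806622 \sqrt{182}}{20871} \approx -13227.0$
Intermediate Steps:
$n{\left(L \right)} = 36 L$
$F{\left(P \right)} = 2 P^{\frac{3}{2}}$ ($F{\left(P \right)} = 2 P \sqrt{P} = 2 P^{\frac{3}{2}}$)
$\frac{\left(n{\left(-201 \right)} - 23606\right) \left(30893 + F{\left(182 \right)}\right)}{83484} = \frac{\left(36 \left(-201\right) - 23606\right) \left(30893 + 2 \cdot 182^{\frac{3}{2}}\right)}{83484} = \left(-7236 - 23606\right) \left(30893 + 2 \cdot 182 \sqrt{182}\right) \frac{1}{83484} = - 30842 \left(30893 + 364 \sqrt{182}\right) \frac{1}{83484} = \left(-952801906 - 11226488 \sqrt{182}\right) \frac{1}{83484} = - \frac{476400953}{41742} - \frac{2806622 \sqrt{182}}{20871}$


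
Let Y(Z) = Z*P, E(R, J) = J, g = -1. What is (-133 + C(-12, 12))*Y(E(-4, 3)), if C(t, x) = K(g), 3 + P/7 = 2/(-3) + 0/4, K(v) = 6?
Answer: 9779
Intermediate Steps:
P = -77/3 (P = -21 + 7*(2/(-3) + 0/4) = -21 + 7*(2*(-⅓) + 0*(¼)) = -21 + 7*(-⅔ + 0) = -21 + 7*(-⅔) = -21 - 14/3 = -77/3 ≈ -25.667)
C(t, x) = 6
Y(Z) = -77*Z/3 (Y(Z) = Z*(-77/3) = -77*Z/3)
(-133 + C(-12, 12))*Y(E(-4, 3)) = (-133 + 6)*(-77/3*3) = -127*(-77) = 9779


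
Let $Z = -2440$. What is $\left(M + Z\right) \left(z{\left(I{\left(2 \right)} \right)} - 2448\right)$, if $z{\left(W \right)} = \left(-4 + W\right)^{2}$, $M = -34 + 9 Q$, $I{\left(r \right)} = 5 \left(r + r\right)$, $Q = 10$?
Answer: $5225728$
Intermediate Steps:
$I{\left(r \right)} = 10 r$ ($I{\left(r \right)} = 5 \cdot 2 r = 10 r$)
$M = 56$ ($M = -34 + 9 \cdot 10 = -34 + 90 = 56$)
$\left(M + Z\right) \left(z{\left(I{\left(2 \right)} \right)} - 2448\right) = \left(56 - 2440\right) \left(\left(-4 + 10 \cdot 2\right)^{2} - 2448\right) = - 2384 \left(\left(-4 + 20\right)^{2} - 2448\right) = - 2384 \left(16^{2} - 2448\right) = - 2384 \left(256 - 2448\right) = \left(-2384\right) \left(-2192\right) = 5225728$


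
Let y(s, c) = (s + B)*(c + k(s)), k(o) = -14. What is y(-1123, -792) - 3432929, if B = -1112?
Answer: -1631519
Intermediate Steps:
y(s, c) = (-1112 + s)*(-14 + c) (y(s, c) = (s - 1112)*(c - 14) = (-1112 + s)*(-14 + c))
y(-1123, -792) - 3432929 = (15568 - 1112*(-792) - 14*(-1123) - 792*(-1123)) - 3432929 = (15568 + 880704 + 15722 + 889416) - 3432929 = 1801410 - 3432929 = -1631519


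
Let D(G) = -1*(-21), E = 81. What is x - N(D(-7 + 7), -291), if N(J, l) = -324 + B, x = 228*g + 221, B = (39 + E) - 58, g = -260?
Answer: -58797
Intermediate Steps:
B = 62 (B = (39 + 81) - 58 = 120 - 58 = 62)
D(G) = 21
x = -59059 (x = 228*(-260) + 221 = -59280 + 221 = -59059)
N(J, l) = -262 (N(J, l) = -324 + 62 = -262)
x - N(D(-7 + 7), -291) = -59059 - 1*(-262) = -59059 + 262 = -58797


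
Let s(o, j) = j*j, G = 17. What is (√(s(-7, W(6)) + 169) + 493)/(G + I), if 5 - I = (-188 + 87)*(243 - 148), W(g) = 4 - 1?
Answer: 493/9617 + √178/9617 ≈ 0.052651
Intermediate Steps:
W(g) = 3
s(o, j) = j²
I = 9600 (I = 5 - (-188 + 87)*(243 - 148) = 5 - (-101)*95 = 5 - 1*(-9595) = 5 + 9595 = 9600)
(√(s(-7, W(6)) + 169) + 493)/(G + I) = (√(3² + 169) + 493)/(17 + 9600) = (√(9 + 169) + 493)/9617 = (√178 + 493)*(1/9617) = (493 + √178)*(1/9617) = 493/9617 + √178/9617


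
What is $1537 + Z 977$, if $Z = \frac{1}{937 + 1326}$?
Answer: $\frac{3479208}{2263} \approx 1537.4$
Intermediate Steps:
$Z = \frac{1}{2263} \approx 0.00044189$
$1537 + Z 977 = 1537 + \frac{1}{2263} \cdot 977 = 1537 + \frac{977}{2263} = \frac{3479208}{2263}$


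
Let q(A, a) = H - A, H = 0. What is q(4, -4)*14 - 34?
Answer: -90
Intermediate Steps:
q(A, a) = -A (q(A, a) = 0 - A = -A)
q(4, -4)*14 - 34 = -1*4*14 - 34 = -4*14 - 34 = -56 - 34 = -90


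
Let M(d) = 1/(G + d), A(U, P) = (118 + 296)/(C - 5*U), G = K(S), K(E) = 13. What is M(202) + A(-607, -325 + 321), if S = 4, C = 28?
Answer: 30691/219515 ≈ 0.13981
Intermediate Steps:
G = 13
A(U, P) = 414/(28 - 5*U) (A(U, P) = (118 + 296)/(28 - 5*U) = 414/(28 - 5*U))
M(d) = 1/(13 + d)
M(202) + A(-607, -325 + 321) = 1/(13 + 202) - 414/(-28 + 5*(-607)) = 1/215 - 414/(-28 - 3035) = 1/215 - 414/(-3063) = 1/215 - 414*(-1/3063) = 1/215 + 138/1021 = 30691/219515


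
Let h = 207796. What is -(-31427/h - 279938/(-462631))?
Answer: -43630892211/96132871276 ≈ -0.45386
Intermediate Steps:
-(-31427/h - 279938/(-462631)) = -(-31427/207796 - 279938/(-462631)) = -(-31427*1/207796 - 279938*(-1/462631)) = -(-31427/207796 + 279938/462631) = -1*43630892211/96132871276 = -43630892211/96132871276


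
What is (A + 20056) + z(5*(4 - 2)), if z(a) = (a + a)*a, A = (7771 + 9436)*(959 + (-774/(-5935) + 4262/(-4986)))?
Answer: 244270927687474/14795955 ≈ 1.6509e+7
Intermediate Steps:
A = 243971220822994/14795955 (A = 17207*(959 + (-774*(-1/5935) + 4262*(-1/4986))) = 17207*(959 + (774/5935 - 2131/2493)) = 17207*(959 - 10717903/14795955) = 17207*(14178602942/14795955) = 243971220822994/14795955 ≈ 1.6489e+7)
z(a) = 2*a**2 (z(a) = (2*a)*a = 2*a**2)
(A + 20056) + z(5*(4 - 2)) = (243971220822994/14795955 + 20056) + 2*(5*(4 - 2))**2 = 244267968496474/14795955 + 2*(5*2)**2 = 244267968496474/14795955 + 2*10**2 = 244267968496474/14795955 + 2*100 = 244267968496474/14795955 + 200 = 244270927687474/14795955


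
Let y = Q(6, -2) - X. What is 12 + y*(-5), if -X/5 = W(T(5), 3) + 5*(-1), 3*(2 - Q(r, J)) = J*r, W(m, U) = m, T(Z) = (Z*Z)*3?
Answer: -1768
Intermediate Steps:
T(Z) = 3*Z² (T(Z) = Z²*3 = 3*Z²)
Q(r, J) = 2 - J*r/3
X = -350 (X = -5*(3*5² + 5*(-1)) = -5*(3*25 - 5) = -5*(75 - 5) = -5*70 = -350)
y = 356 (y = (2 - ⅓*(-2)*6) - 1*(-350) = (2 + 4) + 350 = 6 + 350 = 356)
12 + y*(-5) = 12 + 356*(-5) = 12 - 1780 = -1768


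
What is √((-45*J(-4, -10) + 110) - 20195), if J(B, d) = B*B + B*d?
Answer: I*√22605 ≈ 150.35*I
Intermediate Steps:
J(B, d) = B² + B*d
√((-45*J(-4, -10) + 110) - 20195) = √((-(-180)*(-4 - 10) + 110) - 20195) = √((-(-180)*(-14) + 110) - 20195) = √((-45*56 + 110) - 20195) = √((-2520 + 110) - 20195) = √(-2410 - 20195) = √(-22605) = I*√22605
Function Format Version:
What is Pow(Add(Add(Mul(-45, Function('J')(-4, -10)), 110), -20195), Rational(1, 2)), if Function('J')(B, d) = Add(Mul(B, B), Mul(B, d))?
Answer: Mul(I, Pow(22605, Rational(1, 2))) ≈ Mul(150.35, I)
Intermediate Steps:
Function('J')(B, d) = Add(Pow(B, 2), Mul(B, d))
Pow(Add(Add(Mul(-45, Function('J')(-4, -10)), 110), -20195), Rational(1, 2)) = Pow(Add(Add(Mul(-45, Mul(-4, Add(-4, -10))), 110), -20195), Rational(1, 2)) = Pow(Add(Add(Mul(-45, Mul(-4, -14)), 110), -20195), Rational(1, 2)) = Pow(Add(Add(Mul(-45, 56), 110), -20195), Rational(1, 2)) = Pow(Add(Add(-2520, 110), -20195), Rational(1, 2)) = Pow(Add(-2410, -20195), Rational(1, 2)) = Pow(-22605, Rational(1, 2)) = Mul(I, Pow(22605, Rational(1, 2)))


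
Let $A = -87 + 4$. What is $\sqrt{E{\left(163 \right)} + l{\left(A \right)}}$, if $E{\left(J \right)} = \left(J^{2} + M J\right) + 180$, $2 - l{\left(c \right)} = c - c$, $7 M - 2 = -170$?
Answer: $\sqrt{22839} \approx 151.13$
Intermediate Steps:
$M = -24$ ($M = \frac{2}{7} + \frac{1}{7} \left(-170\right) = \frac{2}{7} - \frac{170}{7} = -24$)
$A = -83$
$l{\left(c \right)} = 2$ ($l{\left(c \right)} = 2 - \left(c - c\right) = 2 - 0 = 2 + 0 = 2$)
$E{\left(J \right)} = 180 + J^{2} - 24 J$ ($E{\left(J \right)} = \left(J^{2} - 24 J\right) + 180 = 180 + J^{2} - 24 J$)
$\sqrt{E{\left(163 \right)} + l{\left(A \right)}} = \sqrt{\left(180 + 163^{2} - 3912\right) + 2} = \sqrt{\left(180 + 26569 - 3912\right) + 2} = \sqrt{22837 + 2} = \sqrt{22839}$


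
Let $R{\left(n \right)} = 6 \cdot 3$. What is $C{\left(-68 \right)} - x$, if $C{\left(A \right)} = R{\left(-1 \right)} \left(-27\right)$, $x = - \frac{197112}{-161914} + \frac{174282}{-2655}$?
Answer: $- \frac{30204521372}{71646945} \approx -421.57$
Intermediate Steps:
$R{\left(n \right)} = 18$
$x = - \frac{4615893898}{71646945}$ ($x = \left(-197112\right) \left(- \frac{1}{161914}\right) + 174282 \left(- \frac{1}{2655}\right) = \frac{98556}{80957} - \frac{58094}{885} = - \frac{4615893898}{71646945} \approx -64.426$)
$C{\left(A \right)} = -486$ ($C{\left(A \right)} = 18 \left(-27\right) = -486$)
$C{\left(-68 \right)} - x = -486 - - \frac{4615893898}{71646945} = -486 + \frac{4615893898}{71646945} = - \frac{30204521372}{71646945}$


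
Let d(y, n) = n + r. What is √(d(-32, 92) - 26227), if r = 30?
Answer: I*√26105 ≈ 161.57*I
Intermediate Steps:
d(y, n) = 30 + n (d(y, n) = n + 30 = 30 + n)
√(d(-32, 92) - 26227) = √((30 + 92) - 26227) = √(122 - 26227) = √(-26105) = I*√26105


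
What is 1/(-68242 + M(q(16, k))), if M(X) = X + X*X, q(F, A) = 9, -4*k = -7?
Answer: -1/68152 ≈ -1.4673e-5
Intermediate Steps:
k = 7/4 (k = -1/4*(-7) = 7/4 ≈ 1.7500)
M(X) = X + X**2
1/(-68242 + M(q(16, k))) = 1/(-68242 + 9*(1 + 9)) = 1/(-68242 + 9*10) = 1/(-68242 + 90) = 1/(-68152) = -1/68152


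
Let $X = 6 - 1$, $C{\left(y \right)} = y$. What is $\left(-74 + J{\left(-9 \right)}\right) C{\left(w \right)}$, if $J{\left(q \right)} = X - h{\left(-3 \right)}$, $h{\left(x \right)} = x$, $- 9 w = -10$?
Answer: $- \frac{220}{3} \approx -73.333$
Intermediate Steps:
$w = \frac{10}{9}$ ($w = \left(- \frac{1}{9}\right) \left(-10\right) = \frac{10}{9} \approx 1.1111$)
$X = 5$
$J{\left(q \right)} = 8$ ($J{\left(q \right)} = 5 - -3 = 5 + 3 = 8$)
$\left(-74 + J{\left(-9 \right)}\right) C{\left(w \right)} = \left(-74 + 8\right) \frac{10}{9} = \left(-66\right) \frac{10}{9} = - \frac{220}{3}$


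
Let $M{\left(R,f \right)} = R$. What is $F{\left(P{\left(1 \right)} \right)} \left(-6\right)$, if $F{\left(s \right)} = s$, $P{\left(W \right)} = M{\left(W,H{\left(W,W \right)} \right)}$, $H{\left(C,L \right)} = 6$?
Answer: $-6$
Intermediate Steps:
$P{\left(W \right)} = W$
$F{\left(P{\left(1 \right)} \right)} \left(-6\right) = 1 \left(-6\right) = -6$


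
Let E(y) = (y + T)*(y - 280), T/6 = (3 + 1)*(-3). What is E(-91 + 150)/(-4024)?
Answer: -2873/4024 ≈ -0.71397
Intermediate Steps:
T = -72 (T = 6*((3 + 1)*(-3)) = 6*(4*(-3)) = 6*(-12) = -72)
E(y) = (-280 + y)*(-72 + y) (E(y) = (y - 72)*(y - 280) = (-72 + y)*(-280 + y) = (-280 + y)*(-72 + y))
E(-91 + 150)/(-4024) = (20160 + (-91 + 150)² - 352*(-91 + 150))/(-4024) = (20160 + 59² - 352*59)*(-1/4024) = (20160 + 3481 - 20768)*(-1/4024) = 2873*(-1/4024) = -2873/4024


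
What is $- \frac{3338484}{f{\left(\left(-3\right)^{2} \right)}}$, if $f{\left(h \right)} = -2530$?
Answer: $\frac{1669242}{1265} \approx 1319.6$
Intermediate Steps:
$- \frac{3338484}{f{\left(\left(-3\right)^{2} \right)}} = - \frac{3338484}{-2530} = \left(-3338484\right) \left(- \frac{1}{2530}\right) = \frac{1669242}{1265}$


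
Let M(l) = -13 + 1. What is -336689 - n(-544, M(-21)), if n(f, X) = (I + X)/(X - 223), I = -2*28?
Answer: -79121983/235 ≈ -3.3669e+5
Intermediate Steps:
M(l) = -12
I = -56
n(f, X) = (-56 + X)/(-223 + X) (n(f, X) = (-56 + X)/(X - 223) = (-56 + X)/(-223 + X))
-336689 - n(-544, M(-21)) = -336689 - (-56 - 12)/(-223 - 12) = -336689 - (-68)/(-235) = -336689 - (-1)*(-68)/235 = -336689 - 1*68/235 = -336689 - 68/235 = -79121983/235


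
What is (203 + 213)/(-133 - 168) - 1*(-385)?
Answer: 115469/301 ≈ 383.62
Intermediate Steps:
(203 + 213)/(-133 - 168) - 1*(-385) = 416/(-301) + 385 = 416*(-1/301) + 385 = -416/301 + 385 = 115469/301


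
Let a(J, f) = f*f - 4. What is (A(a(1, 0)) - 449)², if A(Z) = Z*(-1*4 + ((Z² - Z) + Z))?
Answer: 247009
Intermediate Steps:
a(J, f) = -4 + f² (a(J, f) = f² - 4 = -4 + f²)
A(Z) = Z*(-4 + Z²)
(A(a(1, 0)) - 449)² = ((-4 + 0²)*(-4 + (-4 + 0²)²) - 449)² = ((-4 + 0)*(-4 + (-4 + 0)²) - 449)² = (-4*(-4 + (-4)²) - 449)² = (-4*(-4 + 16) - 449)² = (-4*12 - 449)² = (-48 - 449)² = (-497)² = 247009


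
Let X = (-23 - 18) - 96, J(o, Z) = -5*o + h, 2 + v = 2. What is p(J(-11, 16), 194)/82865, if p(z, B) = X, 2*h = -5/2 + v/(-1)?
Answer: -137/82865 ≈ -0.0016533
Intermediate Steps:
v = 0 (v = -2 + 2 = 0)
h = -5/4 (h = (-5/2 + 0/(-1))/2 = (-5*1/2 + 0*(-1))/2 = (-5/2 + 0)/2 = (1/2)*(-5/2) = -5/4 ≈ -1.2500)
J(o, Z) = -5/4 - 5*o (J(o, Z) = -5*o - 5/4 = -5/4 - 5*o)
X = -137 (X = -41 - 96 = -137)
p(z, B) = -137
p(J(-11, 16), 194)/82865 = -137/82865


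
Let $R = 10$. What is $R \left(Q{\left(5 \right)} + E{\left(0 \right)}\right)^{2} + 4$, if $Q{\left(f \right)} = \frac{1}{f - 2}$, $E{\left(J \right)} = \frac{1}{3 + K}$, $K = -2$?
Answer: $\frac{196}{9} \approx 21.778$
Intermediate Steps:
$E{\left(J \right)} = 1$ ($E{\left(J \right)} = \frac{1}{3 - 2} = 1^{-1} = 1$)
$Q{\left(f \right)} = \frac{1}{-2 + f}$
$R \left(Q{\left(5 \right)} + E{\left(0 \right)}\right)^{2} + 4 = 10 \left(\frac{1}{-2 + 5} + 1\right)^{2} + 4 = 10 \left(\frac{1}{3} + 1\right)^{2} + 4 = 10 \left(\frac{4}{3}\right)^{2} + 4 = 10 \cdot \frac{16}{9} + 4 = \frac{160}{9} + 4 = \frac{196}{9}$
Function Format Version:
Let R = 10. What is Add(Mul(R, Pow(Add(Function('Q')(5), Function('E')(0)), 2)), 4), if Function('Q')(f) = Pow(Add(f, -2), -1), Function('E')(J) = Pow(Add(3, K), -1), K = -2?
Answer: Rational(196, 9) ≈ 21.778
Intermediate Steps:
Function('E')(J) = 1 (Function('E')(J) = Pow(Add(3, -2), -1) = Pow(1, -1) = 1)
Function('Q')(f) = Pow(Add(-2, f), -1)
Add(Mul(R, Pow(Add(Function('Q')(5), Function('E')(0)), 2)), 4) = Add(Mul(10, Pow(Add(Pow(Add(-2, 5), -1), 1), 2)), 4) = Add(Mul(10, Pow(Add(Pow(3, -1), 1), 2)), 4) = Add(Mul(10, Pow(Add(Rational(1, 3), 1), 2)), 4) = Add(Mul(10, Pow(Rational(4, 3), 2)), 4) = Add(Mul(10, Rational(16, 9)), 4) = Add(Rational(160, 9), 4) = Rational(196, 9)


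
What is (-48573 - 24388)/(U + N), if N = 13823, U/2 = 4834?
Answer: -72961/23491 ≈ -3.1059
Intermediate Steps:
U = 9668 (U = 2*4834 = 9668)
(-48573 - 24388)/(U + N) = (-48573 - 24388)/(9668 + 13823) = -72961/23491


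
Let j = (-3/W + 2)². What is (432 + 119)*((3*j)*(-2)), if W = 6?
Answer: -14877/2 ≈ -7438.5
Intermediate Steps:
j = 9/4 (j = (-3/6 + 2)² = (-3*⅙ + 2)² = (-½ + 2)² = (3/2)² = 9/4 ≈ 2.2500)
(432 + 119)*((3*j)*(-2)) = (432 + 119)*((3*(9/4))*(-2)) = 551*((27/4)*(-2)) = 551*(-27/2) = -14877/2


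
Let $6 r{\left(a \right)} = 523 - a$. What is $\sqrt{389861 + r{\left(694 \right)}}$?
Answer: $\frac{\sqrt{1559330}}{2} \approx 624.37$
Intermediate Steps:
$r{\left(a \right)} = \frac{523}{6} - \frac{a}{6}$ ($r{\left(a \right)} = \frac{523 - a}{6} = \frac{523}{6} - \frac{a}{6}$)
$\sqrt{389861 + r{\left(694 \right)}} = \sqrt{389861 + \left(\frac{523}{6} - \frac{347}{3}\right)} = \sqrt{389861 - \frac{57}{2}} = \sqrt{\frac{779665}{2}} = \frac{\sqrt{1559330}}{2}$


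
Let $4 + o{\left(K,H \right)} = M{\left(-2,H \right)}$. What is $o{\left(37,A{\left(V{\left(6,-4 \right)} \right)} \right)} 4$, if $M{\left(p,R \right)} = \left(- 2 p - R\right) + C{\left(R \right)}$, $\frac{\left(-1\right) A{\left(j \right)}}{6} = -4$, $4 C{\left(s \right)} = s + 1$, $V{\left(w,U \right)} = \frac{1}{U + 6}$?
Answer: $-71$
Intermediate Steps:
$V{\left(w,U \right)} = \frac{1}{6 + U}$
$C{\left(s \right)} = \frac{1}{4} + \frac{s}{4}$ ($C{\left(s \right)} = \frac{s + 1}{4} = \frac{1 + s}{4} = \frac{1}{4} + \frac{s}{4}$)
$A{\left(j \right)} = 24$ ($A{\left(j \right)} = \left(-6\right) \left(-4\right) = 24$)
$M{\left(p,R \right)} = \frac{1}{4} - 2 p - \frac{3 R}{4}$ ($M{\left(p,R \right)} = \left(- 2 p - R\right) + \left(\frac{1}{4} + \frac{R}{4}\right) = \left(- R - 2 p\right) + \left(\frac{1}{4} + \frac{R}{4}\right) = \frac{1}{4} - 2 p - \frac{3 R}{4}$)
$o{\left(K,H \right)} = \frac{1}{4} - \frac{3 H}{4}$ ($o{\left(K,H \right)} = -4 - \left(- \frac{17}{4} + \frac{3 H}{4}\right) = \frac{1}{4} - \frac{3 H}{4}$)
$o{\left(37,A{\left(V{\left(6,-4 \right)} \right)} \right)} 4 = \left(\frac{1}{4} - 18\right) 4 = \left(- \frac{71}{4}\right) 4 = -71$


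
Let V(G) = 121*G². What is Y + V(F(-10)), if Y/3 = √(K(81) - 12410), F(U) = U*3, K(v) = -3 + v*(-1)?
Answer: 108900 + 3*I*√12494 ≈ 1.089e+5 + 335.33*I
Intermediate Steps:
K(v) = -3 - v
F(U) = 3*U
Y = 3*I*√12494 (Y = 3*√((-3 - 1*81) - 12410) = 3*√((-3 - 81) - 12410) = 3*√(-84 - 12410) = 3*√(-12494) = 3*(I*√12494) = 3*I*√12494 ≈ 335.33*I)
Y + V(F(-10)) = 3*I*√12494 + 121*(3*(-10))² = 3*I*√12494 + 121*(-30)² = 3*I*√12494 + 121*900 = 3*I*√12494 + 108900 = 108900 + 3*I*√12494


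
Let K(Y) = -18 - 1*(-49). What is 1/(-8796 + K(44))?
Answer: -1/8765 ≈ -0.00011409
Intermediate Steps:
K(Y) = 31 (K(Y) = -18 + 49 = 31)
1/(-8796 + K(44)) = 1/(-8796 + 31) = 1/(-8765) = -1/8765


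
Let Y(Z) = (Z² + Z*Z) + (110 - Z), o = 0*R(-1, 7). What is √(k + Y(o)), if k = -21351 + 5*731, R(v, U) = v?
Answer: 3*I*√1954 ≈ 132.61*I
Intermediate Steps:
k = -17696 (k = -21351 + 3655 = -17696)
o = 0 (o = 0*(-1) = 0)
Y(Z) = 110 - Z + 2*Z² (Y(Z) = (Z² + Z²) + (110 - Z) = 2*Z² + (110 - Z) = 110 - Z + 2*Z²)
√(k + Y(o)) = √(-17696 + (110 - 1*0 + 2*0²)) = √(-17696 + (110 + 0 + 2*0)) = √(-17696 + (110 + 0 + 0)) = √(-17696 + 110) = √(-17586) = 3*I*√1954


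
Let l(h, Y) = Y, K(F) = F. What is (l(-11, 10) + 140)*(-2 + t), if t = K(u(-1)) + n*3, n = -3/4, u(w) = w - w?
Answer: -1275/2 ≈ -637.50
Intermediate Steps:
u(w) = 0
n = -¾ (n = -3*¼ = -¾ ≈ -0.75000)
t = -9/4 (t = 0 - ¾*3 = 0 - 9/4 = -9/4 ≈ -2.2500)
(l(-11, 10) + 140)*(-2 + t) = (10 + 140)*(-2 - 9/4) = 150*(-17/4) = -1275/2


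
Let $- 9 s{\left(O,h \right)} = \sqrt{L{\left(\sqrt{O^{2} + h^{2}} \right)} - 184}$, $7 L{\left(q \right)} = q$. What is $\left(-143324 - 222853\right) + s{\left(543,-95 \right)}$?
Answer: $-366177 - \frac{i \sqrt{9016 - 7 \sqrt{303874}}}{63} \approx -3.6618 \cdot 10^{5} - 1.1399 i$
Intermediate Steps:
$L{\left(q \right)} = \frac{q}{7}$
$s{\left(O,h \right)} = - \frac{\sqrt{-184 + \frac{\sqrt{O^{2} + h^{2}}}{7}}}{9}$ ($s{\left(O,h \right)} = - \frac{\sqrt{\frac{\sqrt{O^{2} + h^{2}}}{7} - 184}}{9} = - \frac{\sqrt{-184 + \frac{\sqrt{O^{2} + h^{2}}}{7}}}{9}$)
$\left(-143324 - 222853\right) + s{\left(543,-95 \right)} = \left(-143324 - 222853\right) - \frac{\sqrt{-9016 + 7 \sqrt{543^{2} + \left(-95\right)^{2}}}}{63} = -366177 - \frac{\sqrt{-9016 + 7 \sqrt{294849 + 9025}}}{63} = -366177 - \frac{\sqrt{-9016 + 7 \sqrt{303874}}}{63}$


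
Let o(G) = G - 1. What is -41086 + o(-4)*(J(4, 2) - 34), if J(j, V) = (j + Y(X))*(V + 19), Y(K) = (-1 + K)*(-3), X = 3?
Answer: -40706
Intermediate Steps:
o(G) = -1 + G
Y(K) = 3 - 3*K
J(j, V) = (-6 + j)*(19 + V) (J(j, V) = (j + (3 - 3*3))*(V + 19) = (j + (3 - 9))*(19 + V) = (j - 6)*(19 + V) = (-6 + j)*(19 + V))
-41086 + o(-4)*(J(4, 2) - 34) = -41086 + (-1 - 4)*((-114 - 6*2 + 19*4 + 2*4) - 34) = -41086 - 5*((-114 - 12 + 76 + 8) - 34) = -41086 - 5*(-42 - 34) = -41086 - 5*(-76) = -41086 + 380 = -40706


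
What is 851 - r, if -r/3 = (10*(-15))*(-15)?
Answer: 7601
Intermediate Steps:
r = -6750 (r = -3*10*(-15)*(-15) = -(-450)*(-15) = -3*2250 = -6750)
851 - r = 851 - 1*(-6750) = 851 + 6750 = 7601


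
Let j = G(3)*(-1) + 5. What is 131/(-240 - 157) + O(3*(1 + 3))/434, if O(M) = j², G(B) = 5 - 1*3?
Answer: -53281/172298 ≈ -0.30924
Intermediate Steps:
G(B) = 2 (G(B) = 5 - 3 = 2)
j = 3 (j = 2*(-1) + 5 = -2 + 5 = 3)
O(M) = 9 (O(M) = 3² = 9)
131/(-240 - 157) + O(3*(1 + 3))/434 = 131/(-240 - 157) + 9/434 = 131/(-397) + 9*(1/434) = 131*(-1/397) + 9/434 = -131/397 + 9/434 = -53281/172298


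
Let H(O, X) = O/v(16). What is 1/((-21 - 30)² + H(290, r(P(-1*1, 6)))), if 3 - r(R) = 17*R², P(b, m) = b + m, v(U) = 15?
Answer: 3/7861 ≈ 0.00038163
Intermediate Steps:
r(R) = 3 - 17*R²
H(O, X) = O/15
1/((-21 - 30)² + H(290, r(P(-1*1, 6)))) = 1/((-21 - 30)² + (1/15)*290) = 1/((-51)² + 58/3) = 1/(2601 + 58/3) = 1/(7861/3) = 3/7861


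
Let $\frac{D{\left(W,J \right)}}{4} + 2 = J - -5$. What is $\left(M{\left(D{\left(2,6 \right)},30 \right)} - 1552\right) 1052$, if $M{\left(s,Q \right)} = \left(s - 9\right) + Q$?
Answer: $-1572740$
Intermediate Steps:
$D{\left(W,J \right)} = 12 + 4 J$ ($D{\left(W,J \right)} = -8 + 4 \left(J - -5\right) = -8 + 4 \left(J + 5\right) = -8 + 4 \left(5 + J\right) = -8 + \left(20 + 4 J\right) = 12 + 4 J$)
$M{\left(s,Q \right)} = -9 + Q + s$ ($M{\left(s,Q \right)} = \left(-9 + s\right) + Q = -9 + Q + s$)
$\left(M{\left(D{\left(2,6 \right)},30 \right)} - 1552\right) 1052 = \left(\left(-9 + 30 + \left(12 + 4 \cdot 6\right)\right) - 1552\right) 1052 = \left(\left(-9 + 30 + \left(12 + 24\right)\right) - 1552\right) 1052 = \left(\left(-9 + 30 + 36\right) - 1552\right) 1052 = \left(57 - 1552\right) 1052 = \left(-1495\right) 1052 = -1572740$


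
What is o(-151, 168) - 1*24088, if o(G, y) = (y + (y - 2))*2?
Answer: -23420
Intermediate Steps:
o(G, y) = -4 + 4*y (o(G, y) = (y + (-2 + y))*2 = (-2 + 2*y)*2 = -4 + 4*y)
o(-151, 168) - 1*24088 = (-4 + 4*168) - 1*24088 = (-4 + 672) - 24088 = 668 - 24088 = -23420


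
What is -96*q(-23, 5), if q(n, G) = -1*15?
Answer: 1440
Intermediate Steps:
q(n, G) = -15
-96*q(-23, 5) = -96*(-15) = 1440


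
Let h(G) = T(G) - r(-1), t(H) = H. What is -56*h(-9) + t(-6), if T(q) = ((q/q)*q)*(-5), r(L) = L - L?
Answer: -2526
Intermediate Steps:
r(L) = 0
T(q) = -5*q (T(q) = (1*q)*(-5) = q*(-5) = -5*q)
h(G) = -5*G (h(G) = -5*G - 1*0 = -5*G + 0 = -5*G)
-56*h(-9) + t(-6) = -(-280)*(-9) - 6 = -56*45 - 6 = -2520 - 6 = -2526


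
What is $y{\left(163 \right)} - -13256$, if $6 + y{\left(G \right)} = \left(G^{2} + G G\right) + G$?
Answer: $66551$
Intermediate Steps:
$y{\left(G \right)} = -6 + G + 2 G^{2}$ ($y{\left(G \right)} = -6 + \left(\left(G^{2} + G G\right) + G\right) = -6 + \left(\left(G^{2} + G^{2}\right) + G\right) = -6 + \left(2 G^{2} + G\right) = -6 + \left(G + 2 G^{2}\right) = -6 + G + 2 G^{2}$)
$y{\left(163 \right)} - -13256 = \left(-6 + 163 + 2 \cdot 163^{2}\right) - -13256 = \left(-6 + 163 + 2 \cdot 26569\right) + 13256 = \left(-6 + 163 + 53138\right) + 13256 = 53295 + 13256 = 66551$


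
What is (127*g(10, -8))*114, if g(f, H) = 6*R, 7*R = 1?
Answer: 86868/7 ≈ 12410.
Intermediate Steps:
R = 1/7 (R = (1/7)*1 = 1/7 ≈ 0.14286)
g(f, H) = 6/7 (g(f, H) = 6*(1/7) = 6/7)
(127*g(10, -8))*114 = (127*(6/7))*114 = (762/7)*114 = 86868/7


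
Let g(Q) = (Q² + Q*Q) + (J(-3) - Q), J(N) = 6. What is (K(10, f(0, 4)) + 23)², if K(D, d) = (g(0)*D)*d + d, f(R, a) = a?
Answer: 71289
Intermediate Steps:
g(Q) = 6 - Q + 2*Q² (g(Q) = (Q² + Q*Q) + (6 - Q) = (Q² + Q²) + (6 - Q) = 2*Q² + (6 - Q) = 6 - Q + 2*Q²)
K(D, d) = d + 6*D*d (K(D, d) = ((6 - 1*0 + 2*0²)*D)*d + d = ((6 + 0 + 2*0)*D)*d + d = ((6 + 0 + 0)*D)*d + d = (6*D)*d + d = 6*D*d + d = d + 6*D*d)
(K(10, f(0, 4)) + 23)² = (4*(1 + 6*10) + 23)² = (4*(1 + 60) + 23)² = (4*61 + 23)² = (244 + 23)² = 267² = 71289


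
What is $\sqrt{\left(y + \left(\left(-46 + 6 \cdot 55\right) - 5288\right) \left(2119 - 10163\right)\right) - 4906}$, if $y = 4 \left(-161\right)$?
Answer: $\sqrt{40246626} \approx 6344.0$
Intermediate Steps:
$y = -644$
$\sqrt{\left(y + \left(\left(-46 + 6 \cdot 55\right) - 5288\right) \left(2119 - 10163\right)\right) - 4906} = \sqrt{\left(-644 + \left(\left(-46 + 6 \cdot 55\right) - 5288\right) \left(2119 - 10163\right)\right) - 4906} = \sqrt{\left(-644 + \left(\left(-46 + 330\right) - 5288\right) \left(-8044\right)\right) - 4906} = \sqrt{\left(-644 + \left(284 - 5288\right) \left(-8044\right)\right) - 4906} = \sqrt{\left(-644 - -40252176\right) - 4906} = \sqrt{\left(-644 + 40252176\right) - 4906} = \sqrt{40251532 - 4906} = \sqrt{40246626}$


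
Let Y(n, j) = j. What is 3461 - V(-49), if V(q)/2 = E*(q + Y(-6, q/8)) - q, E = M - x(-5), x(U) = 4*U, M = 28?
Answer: 8655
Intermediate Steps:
E = 48 (E = 28 - 4*(-5) = 28 - 1*(-20) = 28 + 20 = 48)
V(q) = 106*q (V(q) = 2*(48*(q + q/8) - q) = 2*(48*(9*q/8) - q) = 2*(54*q - q) = 2*(53*q) = 106*q)
3461 - V(-49) = 3461 - 106*(-49) = 3461 - 1*(-5194) = 3461 + 5194 = 8655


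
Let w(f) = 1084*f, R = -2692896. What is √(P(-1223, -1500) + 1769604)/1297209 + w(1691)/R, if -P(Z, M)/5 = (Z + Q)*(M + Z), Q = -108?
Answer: -458261/673224 + I*√16351961/1297209 ≈ -0.6807 + 0.0031173*I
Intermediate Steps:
P(Z, M) = -5*(-108 + Z)*(M + Z) (P(Z, M) = -5*(Z - 108)*(M + Z) = -5*(-108 + Z)*(M + Z))
√(P(-1223, -1500) + 1769604)/1297209 + w(1691)/R = √((-5*(-1223)² + 540*(-1500) + 540*(-1223) - 5*(-1500)*(-1223)) + 1769604)/1297209 + (1084*1691)/(-2692896) = √((-5*1495729 - 810000 - 660420 - 9172500) + 1769604)*(1/1297209) + 1833044*(-1/2692896) = √((-7478645 - 810000 - 660420 - 9172500) + 1769604)*(1/1297209) - 458261/673224 = √(-18121565 + 1769604)*(1/1297209) - 458261/673224 = √(-16351961)*(1/1297209) - 458261/673224 = (I*√16351961)*(1/1297209) - 458261/673224 = I*√16351961/1297209 - 458261/673224 = -458261/673224 + I*√16351961/1297209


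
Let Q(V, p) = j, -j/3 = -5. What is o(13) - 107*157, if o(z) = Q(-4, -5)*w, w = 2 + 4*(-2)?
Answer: -16889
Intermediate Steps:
j = 15 (j = -3*(-5) = 15)
Q(V, p) = 15
w = -6 (w = 2 - 8 = -6)
o(z) = -90 (o(z) = 15*(-6) = -90)
o(13) - 107*157 = -90 - 107*157 = -90 - 16799 = -16889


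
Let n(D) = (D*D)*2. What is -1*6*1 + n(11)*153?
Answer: 37020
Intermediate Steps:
n(D) = 2*D² (n(D) = D²*2 = 2*D²)
-1*6*1 + n(11)*153 = -1*6*1 + (2*11²)*153 = -6*1 + (2*121)*153 = -6 + 242*153 = -6 + 37026 = 37020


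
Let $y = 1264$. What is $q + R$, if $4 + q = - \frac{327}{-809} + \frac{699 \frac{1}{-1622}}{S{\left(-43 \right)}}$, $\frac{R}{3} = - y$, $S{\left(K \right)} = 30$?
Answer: $- \frac{49805920637}{13121980} \approx -3795.6$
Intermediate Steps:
$R = -3792$ ($R = 3 \left(\left(-1\right) 1264\right) = 3 \left(-1264\right) = -3792$)
$q = - \frac{47372477}{13121980}$ ($q = -4 + \left(- \frac{327}{-809} + \frac{699 \frac{1}{-1622}}{30}\right) = -4 + \left(\left(-327\right) \left(- \frac{1}{809}\right) + 699 \left(- \frac{1}{1622}\right) \frac{1}{30}\right) = -4 + \left(\frac{327}{809} - \frac{233}{16220}\right) = -4 + \frac{5115443}{13121980} = - \frac{47372477}{13121980} \approx -3.6102$)
$q + R = - \frac{47372477}{13121980} - 3792 = - \frac{49805920637}{13121980}$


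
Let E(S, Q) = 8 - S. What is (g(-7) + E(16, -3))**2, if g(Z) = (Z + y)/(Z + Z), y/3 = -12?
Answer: 4761/196 ≈ 24.291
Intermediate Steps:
y = -36 (y = 3*(-12) = -36)
g(Z) = (-36 + Z)/(2*Z) (g(Z) = (Z - 36)/(Z + Z) = (-36 + Z)/((2*Z)) = (-36 + Z)*(1/(2*Z)) = (-36 + Z)/(2*Z))
(g(-7) + E(16, -3))**2 = ((1/2)*(-36 - 7)/(-7) + (8 - 1*16))**2 = ((1/2)*(-1/7)*(-43) + (8 - 16))**2 = (43/14 - 8)**2 = (-69/14)**2 = 4761/196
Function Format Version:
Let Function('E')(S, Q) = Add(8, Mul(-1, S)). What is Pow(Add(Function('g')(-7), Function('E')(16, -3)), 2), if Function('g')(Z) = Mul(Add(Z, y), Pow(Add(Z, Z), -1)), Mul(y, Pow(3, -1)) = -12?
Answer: Rational(4761, 196) ≈ 24.291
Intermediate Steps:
y = -36 (y = Mul(3, -12) = -36)
Function('g')(Z) = Mul(Rational(1, 2), Pow(Z, -1), Add(-36, Z)) (Function('g')(Z) = Mul(Add(Z, -36), Pow(Add(Z, Z), -1)) = Mul(Add(-36, Z), Pow(Mul(2, Z), -1)) = Mul(Add(-36, Z), Mul(Rational(1, 2), Pow(Z, -1))) = Mul(Rational(1, 2), Pow(Z, -1), Add(-36, Z)))
Pow(Add(Function('g')(-7), Function('E')(16, -3)), 2) = Pow(Add(Mul(Rational(1, 2), Pow(-7, -1), Add(-36, -7)), Add(8, Mul(-1, 16))), 2) = Pow(Add(Mul(Rational(1, 2), Rational(-1, 7), -43), Add(8, -16)), 2) = Pow(Add(Rational(43, 14), -8), 2) = Pow(Rational(-69, 14), 2) = Rational(4761, 196)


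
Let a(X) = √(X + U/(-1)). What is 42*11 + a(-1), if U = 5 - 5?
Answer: 462 + I ≈ 462.0 + 1.0*I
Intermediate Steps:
U = 0
a(X) = √X (a(X) = √(X + 0/(-1)) = √(X + 0*(-1)) = √(X + 0) = √X)
42*11 + a(-1) = 42*11 + √(-1) = 462 + I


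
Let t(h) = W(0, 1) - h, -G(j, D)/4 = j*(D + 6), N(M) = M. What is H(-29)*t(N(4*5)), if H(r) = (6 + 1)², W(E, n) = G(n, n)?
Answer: -2352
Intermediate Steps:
G(j, D) = -4*j*(6 + D) (G(j, D) = -4*j*(D + 6) = -4*j*(6 + D))
W(E, n) = -4*n*(6 + n)
t(h) = -28 - h (t(h) = -4*1*(6 + 1) - h = -4*1*7 - h = -28 - h)
H(r) = 49 (H(r) = 7² = 49)
H(-29)*t(N(4*5)) = 49*(-28 - 4*5) = 49*(-28 - 1*20) = 49*(-28 - 20) = 49*(-48) = -2352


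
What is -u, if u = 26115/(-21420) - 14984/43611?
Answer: 10813767/6919612 ≈ 1.5628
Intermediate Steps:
u = -10813767/6919612 (u = 26115*(-1/21420) - 14984*1/43611 = -1741/1428 - 14984/43611 = -10813767/6919612 ≈ -1.5628)
-u = -1*(-10813767/6919612) = 10813767/6919612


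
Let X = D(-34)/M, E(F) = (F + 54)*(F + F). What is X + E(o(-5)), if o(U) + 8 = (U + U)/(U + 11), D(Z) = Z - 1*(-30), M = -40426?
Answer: -155923064/181917 ≈ -857.11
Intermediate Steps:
D(Z) = 30 + Z (D(Z) = Z + 30 = 30 + Z)
o(U) = -8 + 2*U/(11 + U) (o(U) = -8 + (U + U)/(U + 11) = -8 + (2*U)/(11 + U) = -8 + 2*U/(11 + U))
E(F) = 2*F*(54 + F) (E(F) = (54 + F)*(2*F) = 2*F*(54 + F))
X = 2/20213 (X = (30 - 34)/(-40426) = -4*(-1/40426) = 2/20213 ≈ 9.8946e-5)
X + E(o(-5)) = 2/20213 + 2*(2*(-44 - 3*(-5))/(11 - 5))*(54 + 2*(-44 - 3*(-5))/(11 - 5)) = 2/20213 + 2*(2*(-44 + 15)/6)*(54 + 2*(-44 + 15)/6) = 2/20213 + 2*(2*(⅙)*(-29))*(54 + 2*(⅙)*(-29)) = 2/20213 + 2*(-29/3)*(54 - 29/3) = 2/20213 + 2*(-29/3)*(133/3) = 2/20213 - 7714/9 = -155923064/181917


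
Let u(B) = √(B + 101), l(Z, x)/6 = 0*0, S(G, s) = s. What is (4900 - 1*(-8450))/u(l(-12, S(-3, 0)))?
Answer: 13350*√101/101 ≈ 1328.4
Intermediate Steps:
l(Z, x) = 0 (l(Z, x) = 6*(0*0) = 6*0 = 0)
u(B) = √(101 + B)
(4900 - 1*(-8450))/u(l(-12, S(-3, 0))) = (4900 - 1*(-8450))/(√(101 + 0)) = (4900 + 8450)/(√101) = 13350*(√101/101) = 13350*√101/101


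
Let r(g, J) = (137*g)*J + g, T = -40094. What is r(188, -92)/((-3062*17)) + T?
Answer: -1042341856/26027 ≈ -40049.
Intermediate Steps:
r(g, J) = g + 137*J*g (r(g, J) = 137*J*g + g = g + 137*J*g)
r(188, -92)/((-3062*17)) + T = (188*(1 + 137*(-92)))/((-3062*17)) - 40094 = (188*(1 - 12604))/(-52054) - 40094 = (188*(-12603))*(-1/52054) - 40094 = -2369364*(-1/52054) - 40094 = 1184682/26027 - 40094 = -1042341856/26027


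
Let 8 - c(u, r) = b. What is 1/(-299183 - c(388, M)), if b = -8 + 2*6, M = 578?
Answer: -1/299187 ≈ -3.3424e-6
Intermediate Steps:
b = 4 (b = -8 + 12 = 4)
c(u, r) = 4 (c(u, r) = 8 - 1*4 = 8 - 4 = 4)
1/(-299183 - c(388, M)) = 1/(-299183 - 1*4) = 1/(-299183 - 4) = 1/(-299187) = -1/299187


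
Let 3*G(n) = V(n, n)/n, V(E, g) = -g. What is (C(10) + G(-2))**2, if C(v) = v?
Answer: 841/9 ≈ 93.444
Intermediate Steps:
G(n) = -1/3 (G(n) = ((-n)/n)/3 = (1/3)*(-1) = -1/3)
(C(10) + G(-2))**2 = (10 - 1/3)**2 = (29/3)**2 = 841/9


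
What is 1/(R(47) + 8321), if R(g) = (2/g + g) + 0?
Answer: 47/393298 ≈ 0.00011950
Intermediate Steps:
R(g) = g + 2/g (R(g) = (g + 2/g) + 0 = g + 2/g)
1/(R(47) + 8321) = 1/((47 + 2/47) + 8321) = 1/(2211/47 + 8321) = 1/(393298/47) = 47/393298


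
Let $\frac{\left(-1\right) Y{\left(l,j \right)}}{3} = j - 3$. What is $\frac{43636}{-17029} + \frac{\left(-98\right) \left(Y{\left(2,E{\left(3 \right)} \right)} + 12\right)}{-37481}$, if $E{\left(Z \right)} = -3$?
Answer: $- \frac{1585455656}{638263949} \approx -2.484$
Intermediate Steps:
$Y{\left(l,j \right)} = 9 - 3 j$ ($Y{\left(l,j \right)} = - 3 \left(j - 3\right) = - 3 \left(-3 + j\right) = 9 - 3 j$)
$\frac{43636}{-17029} + \frac{\left(-98\right) \left(Y{\left(2,E{\left(3 \right)} \right)} + 12\right)}{-37481} = \frac{43636}{-17029} + \frac{\left(-98\right) \left(\left(9 - -9\right) + 12\right)}{-37481} = 43636 \left(- \frac{1}{17029}\right) + - 98 \left(\left(9 + 9\right) + 12\right) \left(- \frac{1}{37481}\right) = - \frac{43636}{17029} + - 98 \left(18 + 12\right) \left(- \frac{1}{37481}\right) = - \frac{43636}{17029} + \left(-98\right) 30 \left(- \frac{1}{37481}\right) = - \frac{43636}{17029} - - \frac{2940}{37481} = - \frac{43636}{17029} + \frac{2940}{37481} = - \frac{1585455656}{638263949}$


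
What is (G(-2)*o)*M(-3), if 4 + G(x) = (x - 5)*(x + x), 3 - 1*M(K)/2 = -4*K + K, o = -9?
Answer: 2592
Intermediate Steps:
M(K) = 6 + 6*K (M(K) = 6 - 2*(-4*K + K) = 6 - (-6)*K = 6 + 6*K)
G(x) = -4 + 2*x*(-5 + x) (G(x) = -4 + (x - 5)*(x + x) = -4 + (-5 + x)*(2*x) = -4 + 2*x*(-5 + x))
(G(-2)*o)*M(-3) = ((-4 - 10*(-2) + 2*(-2)**2)*(-9))*(6 + 6*(-3)) = ((-4 + 20 + 2*4)*(-9))*(6 - 18) = ((-4 + 20 + 8)*(-9))*(-12) = (24*(-9))*(-12) = -216*(-12) = 2592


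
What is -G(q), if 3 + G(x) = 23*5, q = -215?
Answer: -112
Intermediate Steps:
G(x) = 112 (G(x) = -3 + 23*5 = -3 + 115 = 112)
-G(q) = -1*112 = -112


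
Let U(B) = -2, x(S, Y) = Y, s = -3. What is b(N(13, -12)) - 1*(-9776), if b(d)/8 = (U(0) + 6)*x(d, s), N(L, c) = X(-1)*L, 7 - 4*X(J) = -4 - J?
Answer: 9680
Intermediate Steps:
X(J) = 11/4 + J/4 (X(J) = 7/4 - (-4 - J)/4 = 7/4 + (1 + J/4) = 11/4 + J/4)
N(L, c) = 5*L/2 (N(L, c) = (11/4 + (¼)*(-1))*L = (11/4 - ¼)*L = 5*L/2)
b(d) = -96 (b(d) = 8*((-2 + 6)*(-3)) = 8*(4*(-3)) = 8*(-12) = -96)
b(N(13, -12)) - 1*(-9776) = -96 - 1*(-9776) = -96 + 9776 = 9680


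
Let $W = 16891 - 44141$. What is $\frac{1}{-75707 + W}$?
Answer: $- \frac{1}{102957} \approx -9.7128 \cdot 10^{-6}$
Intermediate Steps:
$W = -27250$
$\frac{1}{-75707 + W} = \frac{1}{-75707 - 27250} = \frac{1}{-102957} = - \frac{1}{102957}$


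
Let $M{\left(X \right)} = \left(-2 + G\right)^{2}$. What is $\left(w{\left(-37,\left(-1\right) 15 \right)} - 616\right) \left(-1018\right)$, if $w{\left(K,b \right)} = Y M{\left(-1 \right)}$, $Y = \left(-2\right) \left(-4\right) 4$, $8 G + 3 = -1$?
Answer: $423488$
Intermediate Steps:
$G = - \frac{1}{2}$ ($G = - \frac{3}{8} + \frac{1}{8} \left(-1\right) = - \frac{3}{8} - \frac{1}{8} = - \frac{1}{2} \approx -0.5$)
$Y = 32$ ($Y = 8 \cdot 4 = 32$)
$M{\left(X \right)} = \frac{25}{4}$ ($M{\left(X \right)} = \left(-2 - \frac{1}{2}\right)^{2} = \left(- \frac{5}{2}\right)^{2} = \frac{25}{4}$)
$w{\left(K,b \right)} = 200$ ($w{\left(K,b \right)} = 32 \cdot \frac{25}{4} = 200$)
$\left(w{\left(-37,\left(-1\right) 15 \right)} - 616\right) \left(-1018\right) = \left(200 - 616\right) \left(-1018\right) = \left(-416\right) \left(-1018\right) = 423488$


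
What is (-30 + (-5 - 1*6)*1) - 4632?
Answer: -4673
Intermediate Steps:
(-30 + (-5 - 1*6)*1) - 4632 = (-30 + (-5 - 6)*1) - 4632 = (-30 - 11*1) - 4632 = (-30 - 11) - 4632 = -41 - 4632 = -4673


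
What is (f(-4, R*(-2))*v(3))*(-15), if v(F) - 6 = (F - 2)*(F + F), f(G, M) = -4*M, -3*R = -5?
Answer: -2400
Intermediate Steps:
R = 5/3 (R = -1/3*(-5) = 5/3 ≈ 1.6667)
v(F) = 6 + 2*F*(-2 + F) (v(F) = 6 + (F - 2)*(F + F) = 6 + (-2 + F)*(2*F) = 6 + 2*F*(-2 + F))
(f(-4, R*(-2))*v(3))*(-15) = ((-20*(-2)/3)*(6 - 4*3 + 2*3**2))*(-15) = ((-4*(-10/3))*(6 - 12 + 2*9))*(-15) = (40*(6 - 12 + 18)/3)*(-15) = ((40/3)*12)*(-15) = 160*(-15) = -2400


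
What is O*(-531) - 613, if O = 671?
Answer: -356914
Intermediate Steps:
O*(-531) - 613 = 671*(-531) - 613 = -356301 - 613 = -356914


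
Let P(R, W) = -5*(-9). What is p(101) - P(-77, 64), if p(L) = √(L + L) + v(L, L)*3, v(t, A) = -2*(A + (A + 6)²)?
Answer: -69345 + √202 ≈ -69331.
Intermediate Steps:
P(R, W) = 45
v(t, A) = -2*A - 2*(6 + A)² (v(t, A) = -2*(A + (6 + A)²) = -2*A - 2*(6 + A)²)
p(L) = -6*L - 6*(6 + L)² + √2*√L (p(L) = √(L + L) + (-2*L - 2*(6 + L)²)*3 = √(2*L) + (-6*L - 6*(6 + L)²) = √2*√L + (-6*L - 6*(6 + L)²) = -6*L - 6*(6 + L)² + √2*√L)
p(101) - P(-77, 64) = (-6*101 - 6*(6 + 101)² + √2*√101) - 1*45 = (-606 - 6*107² + √202) - 45 = (-606 - 6*11449 + √202) - 45 = (-606 - 68694 + √202) - 45 = (-69300 + √202) - 45 = -69345 + √202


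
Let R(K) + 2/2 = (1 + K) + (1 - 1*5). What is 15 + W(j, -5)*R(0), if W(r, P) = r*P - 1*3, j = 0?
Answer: 27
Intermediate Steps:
W(r, P) = -3 + P*r (W(r, P) = P*r - 3 = -3 + P*r)
R(K) = -4 + K (R(K) = -1 + ((1 + K) + (1 - 1*5)) = -1 + ((1 + K) + (1 - 5)) = -1 + ((1 + K) - 4) = -1 + (-3 + K) = -4 + K)
15 + W(j, -5)*R(0) = 15 + (-3 - 5*0)*(-4 + 0) = 15 + (-3 + 0)*(-4) = 15 - 3*(-4) = 15 + 12 = 27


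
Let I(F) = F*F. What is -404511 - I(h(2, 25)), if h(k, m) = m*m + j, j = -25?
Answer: -764511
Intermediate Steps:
h(k, m) = -25 + m² (h(k, m) = m*m - 25 = m² - 25 = -25 + m²)
I(F) = F²
-404511 - I(h(2, 25)) = -404511 - (-25 + 25²)² = -404511 - (-25 + 625)² = -404511 - 1*600² = -404511 - 1*360000 = -404511 - 360000 = -764511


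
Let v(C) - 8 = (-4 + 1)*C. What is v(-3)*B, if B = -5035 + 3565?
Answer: -24990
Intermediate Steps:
v(C) = 8 - 3*C (v(C) = 8 + (-4 + 1)*C = 8 - 3*C)
B = -1470
v(-3)*B = (8 - 3*(-3))*(-1470) = (8 + 9)*(-1470) = 17*(-1470) = -24990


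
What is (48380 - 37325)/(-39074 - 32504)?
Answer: -11055/71578 ≈ -0.15445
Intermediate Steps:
(48380 - 37325)/(-39074 - 32504) = 11055/(-71578) = 11055*(-1/71578) = -11055/71578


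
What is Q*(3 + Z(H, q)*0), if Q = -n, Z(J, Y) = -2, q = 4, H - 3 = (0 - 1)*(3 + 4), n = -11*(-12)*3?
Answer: -1188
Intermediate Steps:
n = 396 (n = 132*3 = 396)
H = -4 (H = 3 + (0 - 1)*(3 + 4) = 3 - 1*7 = 3 - 7 = -4)
Q = -396 (Q = -1*396 = -396)
Q*(3 + Z(H, q)*0) = -396*(3 - 2*0) = -396*(3 + 0) = -396*3 = -1188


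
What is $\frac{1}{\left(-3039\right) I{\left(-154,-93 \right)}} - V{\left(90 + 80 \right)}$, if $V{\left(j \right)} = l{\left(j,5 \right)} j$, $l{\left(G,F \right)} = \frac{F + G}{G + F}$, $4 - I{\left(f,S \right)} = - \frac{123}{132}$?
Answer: $- \frac{112108754}{659463} \approx -170.0$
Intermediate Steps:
$I{\left(f,S \right)} = \frac{217}{44}$ ($I{\left(f,S \right)} = 4 - - \frac{123}{132} = 4 - \left(-123\right) \frac{1}{132} = 4 - - \frac{41}{44} = 4 + \frac{41}{44} = \frac{217}{44}$)
$l{\left(G,F \right)} = 1$ ($l{\left(G,F \right)} = \frac{F + G}{F + G} = 1$)
$V{\left(j \right)} = j$ ($V{\left(j \right)} = 1 j = j$)
$\frac{1}{\left(-3039\right) I{\left(-154,-93 \right)}} - V{\left(90 + 80 \right)} = \frac{1}{\left(-3039\right) \frac{217}{44}} - \left(90 + 80\right) = \left(- \frac{1}{3039}\right) \frac{44}{217} - 170 = - \frac{44}{659463} - 170 = - \frac{112108754}{659463}$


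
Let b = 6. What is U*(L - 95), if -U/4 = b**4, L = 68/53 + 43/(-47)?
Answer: 1222013952/2491 ≈ 4.9057e+5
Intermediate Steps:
L = 917/2491 (L = 68*(1/53) + 43*(-1/47) = 68/53 - 43/47 = 917/2491 ≈ 0.36813)
U = -5184 (U = -4*6**4 = -4*1296 = -5184)
U*(L - 95) = -5184*(917/2491 - 95) = -5184*(-235728/2491) = 1222013952/2491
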